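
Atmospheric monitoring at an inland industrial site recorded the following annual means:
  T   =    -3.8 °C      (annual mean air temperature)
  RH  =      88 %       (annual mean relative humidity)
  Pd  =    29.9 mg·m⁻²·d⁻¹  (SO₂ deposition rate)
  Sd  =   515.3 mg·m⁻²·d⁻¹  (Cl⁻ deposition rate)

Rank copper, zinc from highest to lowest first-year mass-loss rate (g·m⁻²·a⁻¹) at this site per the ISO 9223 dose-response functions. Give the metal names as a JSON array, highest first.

copper: temperature factor f = +0.126·(-13.8) = -1.7388
  SO₂ term: 0.0053·29.9^0.26·exp(0.059·88-1.7388) = 0.4052
  Sd branch = 0.01025·Sd^0.27·e^(0.036·RH+0.049·T) = 1.091 μm/a
  r_corr = 0.4052 + 1.091 = 1.497 μm/a
  mass loss = 1.497 μm/a × 8.96 g/cm³ = 13.41 g·m⁻²·a⁻¹
zinc: f(T) = +0.038·(T−10) [T≤10 °C] = -0.5244
  Pd branch = 0.0129·Pd^0.44·e^(0.046·RH+f) = 1.951 μm/a
  Sd branch = 0.0175·Sd^0.57·e^(0.008·RH+0.085·T) = 0.9003 μm/a
  r_corr = 1.951 + 0.9003 = 2.851 μm/a
  mass loss = 2.851 μm/a × 7.14 g/cm³ = 20.36 g·m⁻²·a⁻¹
Ordering by g·m⁻²·a⁻¹: zinc (20.4) > copper (13.4)

["zinc", "copper"]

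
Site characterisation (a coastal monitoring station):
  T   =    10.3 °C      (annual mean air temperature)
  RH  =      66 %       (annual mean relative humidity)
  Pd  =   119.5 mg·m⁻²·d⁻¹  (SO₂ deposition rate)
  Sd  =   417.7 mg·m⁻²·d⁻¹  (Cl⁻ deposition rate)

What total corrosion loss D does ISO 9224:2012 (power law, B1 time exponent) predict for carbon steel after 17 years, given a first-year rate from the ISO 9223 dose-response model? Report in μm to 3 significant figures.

carbon steel: f(T) = -0.054·(T−10) [T>10 °C] = -0.0162
  SO₂ term: 1.77·119.5^0.52·exp(0.02·66-0.0162) = 78.42
  Sd branch = 0.102·Sd^0.62·e^(0.033·RH+0.04·T) = 57.33 μm/a
  r_corr = 78.42 + 57.33 = 135.7 μm/a
Power-law: D(17) = r_corr · 17^0.523
  D(17) = 135.7 × 17^0.523 = 135.7 × 4.401 = 597.4 μm

D(17) = 597 μm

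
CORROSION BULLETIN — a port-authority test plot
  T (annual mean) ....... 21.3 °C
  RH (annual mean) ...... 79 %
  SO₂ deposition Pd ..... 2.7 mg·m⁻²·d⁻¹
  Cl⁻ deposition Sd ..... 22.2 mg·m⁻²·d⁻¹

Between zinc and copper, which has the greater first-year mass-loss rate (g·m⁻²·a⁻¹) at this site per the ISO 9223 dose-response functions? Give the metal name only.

zinc: T>10 °C ⇒ hinge -0.071·(21.3−10) = -0.8023
  sulphur-dioxide contribution → 0.339 μm/a
  chloride contribution → 1.178 μm/a
  total first-year rate 1.517 μm/a
  mass loss = 1.517 μm/a × 7.14 g/cm³ = 10.83 g·m⁻²·a⁻¹
copper: f(T) = -0.080·(T−10) [T>10 °C] = -0.9040
  sulphur-dioxide contribution → 0.2938 μm/a
  chloride contribution → 1.155 μm/a
  ⇒ r_corr(copper) = 1.449 μm/a
  mass loss = 1.449 μm/a × 8.96 g/cm³ = 12.98 g·m⁻²·a⁻¹
Ordering by g·m⁻²·a⁻¹: copper (13) > zinc (10.8)

copper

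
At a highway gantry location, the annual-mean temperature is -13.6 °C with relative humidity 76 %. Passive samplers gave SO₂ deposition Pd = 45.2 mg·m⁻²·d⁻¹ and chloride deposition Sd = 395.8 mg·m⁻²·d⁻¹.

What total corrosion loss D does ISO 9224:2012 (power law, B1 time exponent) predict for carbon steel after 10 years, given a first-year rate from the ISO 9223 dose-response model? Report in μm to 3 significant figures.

D(10) = 105 μm

carbon steel: temperature factor f = +0.150·(-23.6) = -3.5400
  Pd branch = 1.77·Pd^0.52·e^(0.02·RH+f) = 1.704 μm/a
  Cl⁻ term: 0.102·395.8^0.62·exp(0.033·76+0.04·-13.6) = 29.65
  sum: 1.704 + 29.65 → r_corr = 31.35 μm/a
Power-law: D(10) = r_corr · 10^0.523
  D(10) = 31.35 × 10^0.523 = 31.35 × 3.334 = 104.5 μm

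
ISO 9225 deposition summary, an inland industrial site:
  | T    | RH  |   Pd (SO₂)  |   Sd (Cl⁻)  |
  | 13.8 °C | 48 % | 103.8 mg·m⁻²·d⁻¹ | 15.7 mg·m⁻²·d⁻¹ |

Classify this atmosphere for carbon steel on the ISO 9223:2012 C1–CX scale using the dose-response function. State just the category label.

carbon steel: temperature factor f = -0.054·(3.8) = -0.2052
  sulphur-dioxide contribution → 42.09 μm/a
  chloride contribution → 4.761 μm/a
  total first-year rate 46.85 μm/a
46.9 μm/a falls in (25, 50] for carbon steel → category C3

C3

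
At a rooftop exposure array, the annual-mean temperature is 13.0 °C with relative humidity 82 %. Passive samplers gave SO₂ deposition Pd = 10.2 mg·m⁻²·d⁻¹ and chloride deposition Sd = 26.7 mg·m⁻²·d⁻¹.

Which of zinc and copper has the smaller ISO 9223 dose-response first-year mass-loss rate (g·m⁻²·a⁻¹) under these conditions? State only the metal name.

zinc

zinc: T>10 °C ⇒ hinge -0.071·(13.0−10) = -0.2130
  sulphur-dioxide contribution → 1.259 μm/a
  chloride contribution → 0.6621 μm/a
  total first-year rate 1.921 μm/a
  mass loss = 1.921 μm/a × 7.14 g/cm³ = 13.72 g·m⁻²·a⁻¹
copper: T>10 °C ⇒ hinge -0.080·(13.0−10) = -0.2400
  sulphur-dioxide contribution → 0.9625 μm/a
  chloride contribution → 0.9007 μm/a
  total first-year rate 1.863 μm/a
  mass loss = 1.863 μm/a × 8.96 g/cm³ = 16.69 g·m⁻²·a⁻¹
Ordering by g·m⁻²·a⁻¹: copper (16.7) > zinc (13.7)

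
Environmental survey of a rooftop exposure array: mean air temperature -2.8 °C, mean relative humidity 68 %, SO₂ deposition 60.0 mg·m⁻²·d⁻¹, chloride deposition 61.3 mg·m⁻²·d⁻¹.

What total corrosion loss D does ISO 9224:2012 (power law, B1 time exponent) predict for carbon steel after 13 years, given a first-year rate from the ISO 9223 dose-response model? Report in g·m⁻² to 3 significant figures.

carbon steel: temperature factor f = +0.150·(-12.8) = -1.9200
  SO₂ term: 1.77·60.0^0.52·exp(0.02·68-1.9200) = 8.5
  Sd branch = 0.102·Sd^0.62·e^(0.033·RH+0.04·T) = 11.03 μm/a
  r_corr = 8.5 + 11.03 = 19.53 μm/a
Power-law: D(13) = r_corr · 13^0.523
  D(13) = 19.53 × 13^0.523 = 19.53 × 3.825 = 74.71 μm
  Mass loss = 74.71 μm × 7.85 g/cm³ = 586.5 g·m⁻²

D(13) = 586 g·m⁻²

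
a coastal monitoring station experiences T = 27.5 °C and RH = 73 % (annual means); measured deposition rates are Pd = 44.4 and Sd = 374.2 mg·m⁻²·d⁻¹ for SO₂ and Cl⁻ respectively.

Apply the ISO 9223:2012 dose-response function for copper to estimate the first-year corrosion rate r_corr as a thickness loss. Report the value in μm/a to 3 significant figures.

copper: T>10 °C ⇒ hinge -0.080·(27.5−10) = -1.4000
  Pd branch = 0.0053·Pd^0.26·e^(0.059·RH+f) = 0.2601 μm/a
  Cl⁻ term: 0.01025·374.2^0.27·exp(0.036·73+0.049·27.5) = 2.704
  sum: 0.2601 + 2.704 → r_corr = 2.964 μm/a

r_corr = 2.96 μm/a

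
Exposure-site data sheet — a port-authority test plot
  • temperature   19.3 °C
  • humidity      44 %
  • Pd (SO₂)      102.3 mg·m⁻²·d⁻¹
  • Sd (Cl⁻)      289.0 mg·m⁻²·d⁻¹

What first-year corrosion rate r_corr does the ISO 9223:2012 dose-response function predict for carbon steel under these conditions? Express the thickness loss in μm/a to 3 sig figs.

carbon steel: T>10 °C ⇒ hinge -0.054·(19.3−10) = -0.5022
  Pd branch = 1.77·Pd^0.52·e^(0.02·RH+f) = 28.65 μm/a
  Sd branch = 0.102·Sd^0.62·e^(0.033·RH+0.04·T) = 31.64 μm/a
  sum: 28.65 + 31.64 → r_corr = 60.29 μm/a

r_corr = 60.3 μm/a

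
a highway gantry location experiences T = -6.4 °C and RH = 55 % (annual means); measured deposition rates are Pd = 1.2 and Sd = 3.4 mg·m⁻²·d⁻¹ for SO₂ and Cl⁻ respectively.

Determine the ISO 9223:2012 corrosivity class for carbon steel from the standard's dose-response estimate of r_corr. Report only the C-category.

C2

carbon steel: T≤10 °C ⇒ hinge +0.150·(-6.4−10) = -2.4600
  Pd branch = 1.77·Pd^0.52·e^(0.02·RH+f) = 0.4995 μm/a
  Sd branch = 0.102·Sd^0.62·e^(0.033·RH+0.04·T) = 1.036 μm/a
  sum: 0.4995 + 1.036 → r_corr = 1.535 μm/a
ISO 9223 Table 2 (carbon steel): 1.3 < 1.54 ≤ 25 μm/a ⇒ C2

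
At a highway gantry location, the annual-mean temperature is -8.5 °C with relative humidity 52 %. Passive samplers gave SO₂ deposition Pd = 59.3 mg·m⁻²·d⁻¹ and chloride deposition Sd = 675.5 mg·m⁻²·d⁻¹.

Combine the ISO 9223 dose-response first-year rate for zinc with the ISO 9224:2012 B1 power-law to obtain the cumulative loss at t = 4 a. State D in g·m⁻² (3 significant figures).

D(4) = 20.9 g·m⁻²

zinc: f(T) = +0.038·(T−10) [T≤10 °C] = -0.7030
  Pd branch = 0.0129·Pd^0.44·e^(0.046·RH+f) = 0.421 μm/a
  Cl⁻ term: 0.0175·675.5^0.57·exp(0.008·52+0.085·-8.5) = 0.5282
  r_corr = 0.421 + 0.5282 = 0.9492 μm/a
ISO 9224: D(t) = r_corr · t^b with b = 0.813 (zinc, B1)
  D(4) = 0.9492 × 4^0.813 = 0.9492 × 3.087 = 2.93 μm
  Mass loss = 2.93 μm × 7.14 g/cm³ = 20.92 g·m⁻²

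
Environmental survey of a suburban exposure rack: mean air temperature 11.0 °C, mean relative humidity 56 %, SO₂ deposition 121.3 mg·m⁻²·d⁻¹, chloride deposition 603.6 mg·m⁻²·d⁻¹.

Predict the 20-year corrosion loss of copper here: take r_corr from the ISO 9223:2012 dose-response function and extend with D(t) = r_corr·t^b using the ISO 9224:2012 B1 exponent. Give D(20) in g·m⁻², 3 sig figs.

D(20) = 79.8 g·m⁻²

copper: T>10 °C ⇒ hinge -0.080·(11.0−10) = -0.0800
  sulphur-dioxide contribution → 0.4637 μm/a
  chloride contribution → 0.7433 μm/a
  ⇒ r_corr(copper) = 1.207 μm/a
Long-term exponent b (ISO 9224 Table 2, B1) = 0.667
  D(20) = 1.207 × 20^0.667 = 1.207 × 7.375 = 8.902 μm
  Mass loss = 8.902 μm × 8.96 g/cm³ = 79.76 g·m⁻²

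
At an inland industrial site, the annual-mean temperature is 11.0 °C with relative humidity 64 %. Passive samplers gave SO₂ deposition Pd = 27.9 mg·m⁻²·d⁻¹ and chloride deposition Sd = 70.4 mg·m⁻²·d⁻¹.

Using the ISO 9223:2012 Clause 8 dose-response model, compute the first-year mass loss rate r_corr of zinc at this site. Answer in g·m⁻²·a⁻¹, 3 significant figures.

r_corr = 13.0 g·m⁻²·a⁻¹

zinc: f(T) = -0.071·(T−10) [T>10 °C] = -0.0710
  SO₂ term: 0.0129·27.9^0.44·exp(0.046·64-0.0710) = 0.9872
  Sd branch = 0.0175·Sd^0.57·e^(0.008·RH+0.085·T) = 0.8406 μm/a
  r_corr = 0.9872 + 0.8406 = 1.828 μm/a
Convert to mass loss: 1.828 μm/a × 7.14 g/cm³ = 13.05 g·m⁻²·a⁻¹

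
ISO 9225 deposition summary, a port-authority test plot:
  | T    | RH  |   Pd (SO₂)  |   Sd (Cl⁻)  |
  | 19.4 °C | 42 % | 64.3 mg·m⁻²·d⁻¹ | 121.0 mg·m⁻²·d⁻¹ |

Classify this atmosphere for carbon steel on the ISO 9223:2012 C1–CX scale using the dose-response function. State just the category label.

carbon steel: T>10 °C ⇒ hinge -0.054·(19.4−10) = -0.5076
  Pd branch = 1.77·Pd^0.52·e^(0.02·RH+f) = 21.51 μm/a
  Cl⁻ term: 0.102·121.0^0.62·exp(0.033·42+0.04·19.4) = 17.33
  sum: 21.51 + 17.33 → r_corr = 38.84 μm/a
ISO 9223 Table 2 (carbon steel): 25 < 38.8 ≤ 50 μm/a ⇒ C3

C3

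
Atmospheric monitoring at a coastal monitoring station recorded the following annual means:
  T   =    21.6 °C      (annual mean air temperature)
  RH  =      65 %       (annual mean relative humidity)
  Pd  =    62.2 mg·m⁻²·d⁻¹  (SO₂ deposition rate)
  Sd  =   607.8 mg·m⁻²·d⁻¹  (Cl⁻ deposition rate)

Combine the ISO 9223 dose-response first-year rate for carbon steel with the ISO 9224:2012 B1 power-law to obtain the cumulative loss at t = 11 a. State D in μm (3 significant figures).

D(11) = 490 μm

carbon steel: T>10 °C ⇒ hinge -0.054·(21.6−10) = -0.6264
  Pd branch = 1.77·Pd^0.52·e^(0.02·RH+f) = 29.74 μm/a
  Sd branch = 0.102·Sd^0.62·e^(0.033·RH+0.04·T) = 110 μm/a
  sum: 29.74 + 110 → r_corr = 139.7 μm/a
Long-term exponent b (ISO 9224 Table 2, B1) = 0.523
  D(11) = 139.7 × 11^0.523 = 139.7 × 3.505 = 489.7 μm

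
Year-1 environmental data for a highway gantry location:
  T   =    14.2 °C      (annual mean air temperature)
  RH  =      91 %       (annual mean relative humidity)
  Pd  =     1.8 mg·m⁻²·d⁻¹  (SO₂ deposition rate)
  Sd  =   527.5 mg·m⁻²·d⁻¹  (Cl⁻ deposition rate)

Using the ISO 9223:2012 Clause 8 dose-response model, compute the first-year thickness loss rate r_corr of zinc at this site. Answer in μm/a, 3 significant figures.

r_corr = 5.13 μm/a

zinc: temperature factor f = -0.071·(4.2) = -0.2982
  SO₂ term: 0.0129·1.8^0.44·exp(0.046·91-0.2982) = 0.8154
  Cl⁻ term: 0.0175·527.5^0.57·exp(0.008·91+0.085·14.2) = 4.316
  r_corr = 0.8154 + 4.316 = 5.131 μm/a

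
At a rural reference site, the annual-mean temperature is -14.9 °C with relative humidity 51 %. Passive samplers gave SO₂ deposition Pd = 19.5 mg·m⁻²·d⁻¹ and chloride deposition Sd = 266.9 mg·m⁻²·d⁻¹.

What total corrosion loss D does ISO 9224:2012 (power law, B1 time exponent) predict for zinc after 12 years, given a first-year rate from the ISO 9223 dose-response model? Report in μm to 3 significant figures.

zinc: f(T) = +0.038·(T−10) [T≤10 °C] = -0.9462
  sulphur-dioxide contribution → 0.1933 μm/a
  chloride contribution → 0.1791 μm/a
  ⇒ r_corr(zinc) = 0.3724 μm/a
Power-law: D(12) = r_corr · 12^0.813
  D(12) = 0.3724 × 12^0.813 = 0.3724 × 7.54 = 2.808 μm

D(12) = 2.81 μm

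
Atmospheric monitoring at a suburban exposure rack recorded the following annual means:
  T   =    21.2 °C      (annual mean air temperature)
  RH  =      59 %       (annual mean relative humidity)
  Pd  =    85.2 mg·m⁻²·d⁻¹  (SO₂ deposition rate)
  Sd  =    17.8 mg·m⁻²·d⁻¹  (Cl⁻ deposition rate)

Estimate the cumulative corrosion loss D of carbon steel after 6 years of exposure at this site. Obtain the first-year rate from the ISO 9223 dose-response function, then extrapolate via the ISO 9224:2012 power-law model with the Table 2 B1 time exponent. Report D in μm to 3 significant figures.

carbon steel: T>10 °C ⇒ hinge -0.054·(21.2−10) = -0.6048
  SO₂ term: 1.77·85.2^0.52·exp(0.02·59-0.6048) = 31.74
  Sd branch = 0.102·Sd^0.62·e^(0.033·RH+0.04·T) = 9.947 μm/a
  r_corr = 31.74 + 9.947 = 41.69 μm/a
Long-term exponent b (ISO 9224 Table 2, B1) = 0.523
  D(6) = 41.69 × 6^0.523 = 41.69 × 2.553 = 106.4 μm

D(6) = 106 μm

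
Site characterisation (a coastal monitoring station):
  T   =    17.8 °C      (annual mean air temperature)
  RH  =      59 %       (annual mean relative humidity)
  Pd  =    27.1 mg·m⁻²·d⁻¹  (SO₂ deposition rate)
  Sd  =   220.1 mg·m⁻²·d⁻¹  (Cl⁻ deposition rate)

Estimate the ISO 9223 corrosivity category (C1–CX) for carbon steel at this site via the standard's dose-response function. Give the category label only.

C4

carbon steel: T>10 °C ⇒ hinge -0.054·(17.8−10) = -0.4212
  Pd branch = 1.77·Pd^0.52·e^(0.02·RH+f) = 21.02 μm/a
  Cl⁻ term: 0.102·220.1^0.62·exp(0.033·59+0.04·17.8) = 41.29
  r_corr = 21.02 + 41.29 = 62.31 μm/a
62.3 μm/a falls in (50, 80] for carbon steel → category C4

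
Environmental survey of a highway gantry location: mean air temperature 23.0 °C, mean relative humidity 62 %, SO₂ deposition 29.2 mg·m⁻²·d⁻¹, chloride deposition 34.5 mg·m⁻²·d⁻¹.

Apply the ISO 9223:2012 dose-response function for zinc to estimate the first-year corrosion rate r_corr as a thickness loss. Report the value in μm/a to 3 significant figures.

r_corr = 1.92 μm/a

zinc: T>10 °C ⇒ hinge -0.071·(23.0−10) = -0.9230
  Pd branch = 0.0129·Pd^0.44·e^(0.046·RH+f) = 0.3918 μm/a
  Cl⁻ term: 0.0175·34.5^0.57·exp(0.008·62+0.085·23.0) = 1.528
  r_corr = 0.3918 + 1.528 = 1.92 μm/a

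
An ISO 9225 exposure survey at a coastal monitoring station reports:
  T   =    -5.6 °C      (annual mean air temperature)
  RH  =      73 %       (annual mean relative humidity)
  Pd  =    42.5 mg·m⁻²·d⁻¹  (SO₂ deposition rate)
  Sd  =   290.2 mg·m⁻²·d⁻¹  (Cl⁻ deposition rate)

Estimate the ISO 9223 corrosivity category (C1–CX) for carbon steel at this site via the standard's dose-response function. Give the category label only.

carbon steel: f(T) = +0.150·(T−10) [T≤10 °C] = -2.3400
  SO₂ term: 1.77·42.5^0.52·exp(0.02·73-2.3400) = 5.159
  Cl⁻ term: 0.102·290.2^0.62·exp(0.033·73+0.04·-5.6) = 30.51
  r_corr = 5.159 + 30.51 = 35.67 μm/a
35.7 μm/a falls in (25, 50] for carbon steel → category C3

C3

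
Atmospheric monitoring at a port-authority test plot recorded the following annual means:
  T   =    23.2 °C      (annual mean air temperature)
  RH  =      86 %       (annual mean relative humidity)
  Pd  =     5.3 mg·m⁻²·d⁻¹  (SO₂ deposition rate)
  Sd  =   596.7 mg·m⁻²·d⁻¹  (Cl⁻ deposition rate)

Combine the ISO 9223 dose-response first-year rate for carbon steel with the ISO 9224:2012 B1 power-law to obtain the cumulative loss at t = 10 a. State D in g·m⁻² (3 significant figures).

D(10) = 6.37e+03 g·m⁻²

carbon steel: f(T) = -0.054·(T−10) [T>10 °C] = -0.7128
  Pd branch = 1.77·Pd^0.52·e^(0.02·RH+f) = 11.54 μm/a
  Cl⁻ term: 0.102·596.7^0.62·exp(0.033·86+0.04·23.2) = 231.8
  r_corr = 11.54 + 231.8 = 243.3 μm/a
Power-law: D(10) = r_corr · 10^0.523
  D(10) = 243.3 × 10^0.523 = 243.3 × 3.334 = 811.4 μm
  Mass loss = 811.4 μm × 7.85 g/cm³ = 6369 g·m⁻²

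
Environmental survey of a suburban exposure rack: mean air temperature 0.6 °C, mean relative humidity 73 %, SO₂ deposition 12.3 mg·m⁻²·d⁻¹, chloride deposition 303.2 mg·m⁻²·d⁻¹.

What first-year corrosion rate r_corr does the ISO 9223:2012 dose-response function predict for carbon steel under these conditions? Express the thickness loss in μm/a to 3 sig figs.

r_corr = 47.0 μm/a

carbon steel: temperature factor f = +0.150·(-9.4) = -1.4100
  Pd branch = 1.77·Pd^0.52·e^(0.02·RH+f) = 6.862 μm/a
  Sd branch = 0.102·Sd^0.62·e^(0.033·RH+0.04·T) = 40.17 μm/a
  r_corr = 6.862 + 40.17 = 47.03 μm/a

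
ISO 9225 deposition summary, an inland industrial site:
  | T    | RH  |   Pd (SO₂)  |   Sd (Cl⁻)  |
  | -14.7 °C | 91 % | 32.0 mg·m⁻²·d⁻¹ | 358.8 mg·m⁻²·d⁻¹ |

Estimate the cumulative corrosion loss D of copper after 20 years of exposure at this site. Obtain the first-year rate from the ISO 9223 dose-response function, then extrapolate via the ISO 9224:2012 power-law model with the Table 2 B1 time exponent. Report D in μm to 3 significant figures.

D(20) = 5.69 μm

copper: T≤10 °C ⇒ hinge +0.126·(-14.7−10) = -3.1122
  SO₂ term: 0.0053·32.0^0.26·exp(0.059·91-3.1122) = 0.1247
  Sd branch = 0.01025·Sd^0.27·e^(0.036·RH+0.049·T) = 0.6463 μm/a
  r_corr = 0.1247 + 0.6463 = 0.771 μm/a
Long-term exponent b (ISO 9224 Table 2, B1) = 0.667
  D(20) = 0.771 × 20^0.667 = 0.771 × 7.375 = 5.686 μm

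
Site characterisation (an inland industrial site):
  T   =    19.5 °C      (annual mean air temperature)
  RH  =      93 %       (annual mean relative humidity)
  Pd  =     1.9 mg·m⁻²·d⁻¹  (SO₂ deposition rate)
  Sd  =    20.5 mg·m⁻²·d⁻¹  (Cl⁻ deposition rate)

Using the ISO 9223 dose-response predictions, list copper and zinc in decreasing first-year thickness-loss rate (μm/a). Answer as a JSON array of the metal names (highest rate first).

["copper", "zinc"]

copper: f(T) = -0.080·(T−10) [T>10 °C] = -0.7600
  sulphur-dioxide contribution → 0.7074 μm/a
  chloride contribution → 1.713 μm/a
  ⇒ r_corr(copper) = 2.421 μm/a
zinc: temperature factor f = -0.071·(9.5) = -0.6745
  sulphur-dioxide contribution → 0.6284 μm/a
  chloride contribution → 1.081 μm/a
  ⇒ r_corr(zinc) = 1.709 μm/a
Ordering by μm/a: copper (2.42) > zinc (1.71)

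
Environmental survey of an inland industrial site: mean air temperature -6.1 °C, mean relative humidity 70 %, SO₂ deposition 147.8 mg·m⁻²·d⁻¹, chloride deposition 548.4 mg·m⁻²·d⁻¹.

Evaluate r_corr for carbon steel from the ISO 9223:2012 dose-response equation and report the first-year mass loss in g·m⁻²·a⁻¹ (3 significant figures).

carbon steel: temperature factor f = +0.150·(-16.1) = -2.4150
  Pd branch = 1.77·Pd^0.52·e^(0.02·RH+f) = 8.618 μm/a
  Cl⁻ term: 0.102·548.4^0.62·exp(0.033·70+0.04·-6.1) = 40.19
  r_corr = 8.618 + 40.19 = 48.81 μm/a
Convert to mass loss: 48.81 μm/a × 7.85 g/cm³ = 383.1 g·m⁻²·a⁻¹

r_corr = 383 g·m⁻²·a⁻¹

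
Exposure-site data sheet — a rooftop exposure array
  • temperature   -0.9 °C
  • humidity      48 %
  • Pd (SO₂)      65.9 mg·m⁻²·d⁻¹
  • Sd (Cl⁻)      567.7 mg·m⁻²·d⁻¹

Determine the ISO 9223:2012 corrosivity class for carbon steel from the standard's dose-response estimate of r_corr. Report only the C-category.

carbon steel: f(T) = +0.150·(T−10) [T≤10 °C] = -1.6350
  sulphur-dioxide contribution → 7.955 μm/a
  chloride contribution → 24.46 μm/a
  ⇒ r_corr(carbon steel) = 32.41 μm/a
ISO 9223 Table 2 (carbon steel): 25 < 32.4 ≤ 50 μm/a ⇒ C3

C3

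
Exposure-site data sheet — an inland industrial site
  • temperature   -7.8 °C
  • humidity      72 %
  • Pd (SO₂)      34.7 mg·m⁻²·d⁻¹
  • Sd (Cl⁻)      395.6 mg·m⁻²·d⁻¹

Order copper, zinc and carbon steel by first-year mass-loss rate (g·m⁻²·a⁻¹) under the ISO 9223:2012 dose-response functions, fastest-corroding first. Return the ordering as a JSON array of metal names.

copper: f(T) = +0.126·(T−10) [T≤10 °C] = -2.2428
  Pd branch = 0.0053·Pd^0.26·e^(0.059·RH+f) = 0.09899 μm/a
  Cl⁻ term: 0.01025·395.6^0.27·exp(0.036·72+0.049·-7.8) = 0.4696
  sum: 0.09899 + 0.4696 → r_corr = 0.5685 μm/a
  mass loss = 0.5685 μm/a × 8.96 g/cm³ = 5.094 g·m⁻²·a⁻¹
zinc: temperature factor f = +0.038·(-17.8) = -0.6764
  SO₂ term: 0.0129·34.7^0.44·exp(0.046·72-0.6764) = 0.857
  Cl⁻ term: 0.0175·395.6^0.57·exp(0.008·72+0.085·-7.8) = 0.4849
  r_corr = 0.857 + 0.4849 = 1.342 μm/a
  mass loss = 1.342 μm/a × 7.14 g/cm³ = 9.581 g·m⁻²·a⁻¹
carbon steel: f(T) = +0.150·(T−10) [T≤10 °C] = -2.6700
  SO₂ term: 1.77·34.7^0.52·exp(0.02·72-2.6700) = 3.272
  Sd branch = 0.102·Sd^0.62·e^(0.033·RH+0.04·T) = 32.76 μm/a
  r_corr = 3.272 + 32.76 = 36.03 μm/a
  mass loss = 36.03 μm/a × 7.85 g/cm³ = 282.8 g·m⁻²·a⁻¹
Ordering by g·m⁻²·a⁻¹: carbon steel (283) > zinc (9.58) > copper (5.09)

["carbon steel", "zinc", "copper"]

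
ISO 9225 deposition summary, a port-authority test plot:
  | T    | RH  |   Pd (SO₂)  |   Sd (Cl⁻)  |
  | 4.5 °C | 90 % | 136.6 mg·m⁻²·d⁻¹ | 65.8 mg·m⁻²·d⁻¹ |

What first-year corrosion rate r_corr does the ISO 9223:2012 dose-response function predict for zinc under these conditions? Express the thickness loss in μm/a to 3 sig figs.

r_corr = 6.29 μm/a

zinc: temperature factor f = +0.038·(-5.5) = -0.2090
  Pd branch = 0.0129·Pd^0.44·e^(0.046·RH+f) = 5.72 μm/a
  Cl⁻ term: 0.0175·65.8^0.57·exp(0.008·90+0.085·4.5) = 0.5731
  sum: 5.72 + 0.5731 → r_corr = 6.293 μm/a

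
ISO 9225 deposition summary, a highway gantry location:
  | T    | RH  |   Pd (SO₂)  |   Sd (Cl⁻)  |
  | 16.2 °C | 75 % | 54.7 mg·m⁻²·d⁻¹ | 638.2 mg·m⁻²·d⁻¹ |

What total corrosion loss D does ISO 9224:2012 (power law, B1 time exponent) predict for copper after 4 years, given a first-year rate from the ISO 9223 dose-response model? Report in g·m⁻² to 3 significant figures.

copper: T>10 °C ⇒ hinge -0.080·(16.2−10) = -0.4960
  SO₂ term: 0.0053·54.7^0.26·exp(0.059·75-0.4960) = 0.7629
  Sd branch = 0.01025·Sd^0.27·e^(0.036·RH+0.049·T) = 1.929 μm/a
  r_corr = 0.7629 + 1.929 = 2.692 μm/a
Long-term exponent b (ISO 9224 Table 2, B1) = 0.667
  D(4) = 2.692 × 4^0.667 = 2.692 × 2.521 = 6.787 μm
  Mass loss = 6.787 μm × 8.96 g/cm³ = 60.81 g·m⁻²

D(4) = 60.8 g·m⁻²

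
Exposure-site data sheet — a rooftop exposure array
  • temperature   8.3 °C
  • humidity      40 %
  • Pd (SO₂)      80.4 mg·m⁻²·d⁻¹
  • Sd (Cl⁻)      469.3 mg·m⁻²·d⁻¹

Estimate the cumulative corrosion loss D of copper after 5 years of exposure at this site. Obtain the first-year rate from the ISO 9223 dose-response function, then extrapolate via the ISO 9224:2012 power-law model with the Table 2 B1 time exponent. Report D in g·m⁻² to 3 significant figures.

copper: f(T) = +0.126·(T−10) [T≤10 °C] = -0.2142
  Pd branch = 0.0053·Pd^0.26·e^(0.059·RH+f) = 0.1418 μm/a
  Cl⁻ term: 0.01025·469.3^0.27·exp(0.036·40+0.049·8.3) = 0.342
  sum: 0.1418 + 0.342 → r_corr = 0.4838 μm/a
Power-law: D(5) = r_corr · 5^0.667
  D(5) = 0.4838 × 5^0.667 = 0.4838 × 2.926 = 1.415 μm
  Mass loss = 1.415 μm × 8.96 g/cm³ = 12.68 g·m⁻²

D(5) = 12.7 g·m⁻²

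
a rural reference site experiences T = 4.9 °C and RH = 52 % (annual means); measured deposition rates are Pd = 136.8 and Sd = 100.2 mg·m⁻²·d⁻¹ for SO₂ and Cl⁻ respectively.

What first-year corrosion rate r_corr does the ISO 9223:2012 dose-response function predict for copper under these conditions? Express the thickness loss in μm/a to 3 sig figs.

copper: f(T) = +0.126·(T−10) [T≤10 °C] = -0.6426
  sulphur-dioxide contribution → 0.2153 μm/a
  chloride contribution → 0.2939 μm/a
  total first-year rate 0.5092 μm/a

r_corr = 0.509 μm/a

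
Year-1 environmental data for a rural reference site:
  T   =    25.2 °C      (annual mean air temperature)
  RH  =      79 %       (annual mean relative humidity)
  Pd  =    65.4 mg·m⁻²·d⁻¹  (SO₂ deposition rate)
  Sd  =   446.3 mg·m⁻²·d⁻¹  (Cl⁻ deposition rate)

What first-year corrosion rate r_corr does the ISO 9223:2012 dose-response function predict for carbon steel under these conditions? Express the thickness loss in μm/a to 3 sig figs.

r_corr = 200 μm/a

carbon steel: temperature factor f = -0.054·(15.2) = -0.8208
  Pd branch = 1.77·Pd^0.52·e^(0.02·RH+f) = 33.25 μm/a
  Sd branch = 0.102·Sd^0.62·e^(0.033·RH+0.04·T) = 166.5 μm/a
  r_corr = 33.25 + 166.5 = 199.7 μm/a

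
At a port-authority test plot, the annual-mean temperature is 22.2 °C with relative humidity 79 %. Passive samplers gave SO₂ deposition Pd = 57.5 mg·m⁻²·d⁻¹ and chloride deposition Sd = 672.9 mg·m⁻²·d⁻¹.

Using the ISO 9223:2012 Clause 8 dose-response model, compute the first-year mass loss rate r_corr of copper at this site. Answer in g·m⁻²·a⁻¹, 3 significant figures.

r_corr = 32.6 g·m⁻²·a⁻¹

copper: T>10 °C ⇒ hinge -0.080·(22.2−10) = -0.9760
  Pd branch = 0.0053·Pd^0.26·e^(0.059·RH+f) = 0.6056 μm/a
  Cl⁻ term: 0.01025·672.9^0.27·exp(0.036·79+0.049·22.2) = 3.033
  r_corr = 0.6056 + 3.033 = 3.638 μm/a
Convert to mass loss: 3.638 μm/a × 8.96 g/cm³ = 32.6 g·m⁻²·a⁻¹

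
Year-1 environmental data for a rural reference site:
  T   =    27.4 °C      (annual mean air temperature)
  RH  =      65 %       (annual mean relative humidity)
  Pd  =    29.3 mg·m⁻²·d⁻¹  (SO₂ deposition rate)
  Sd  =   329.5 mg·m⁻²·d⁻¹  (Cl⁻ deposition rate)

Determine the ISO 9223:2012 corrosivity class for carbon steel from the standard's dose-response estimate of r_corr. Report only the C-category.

carbon steel: T>10 °C ⇒ hinge -0.054·(27.4−10) = -0.9396
  sulphur-dioxide contribution → 14.7 μm/a
  chloride contribution → 94.89 μm/a
  ⇒ r_corr(carbon steel) = 109.6 μm/a
Category bounds: 80…200 μm/a bracket r_corr ⇒ C5

C5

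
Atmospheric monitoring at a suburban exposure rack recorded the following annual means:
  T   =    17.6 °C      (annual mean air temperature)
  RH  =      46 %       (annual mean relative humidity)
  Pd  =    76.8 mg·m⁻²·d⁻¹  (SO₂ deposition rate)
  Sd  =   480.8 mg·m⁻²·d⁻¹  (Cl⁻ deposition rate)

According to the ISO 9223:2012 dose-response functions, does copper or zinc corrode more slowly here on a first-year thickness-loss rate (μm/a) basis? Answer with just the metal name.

copper: T>10 °C ⇒ hinge -0.080·(17.6−10) = -0.6080
  Pd branch = 0.0053·Pd^0.26·e^(0.059·RH+f) = 0.1346 μm/a
  Cl⁻ term: 0.01025·480.8^0.27·exp(0.036·46+0.049·17.6) = 0.6739
  sum: 0.1346 + 0.6739 → r_corr = 0.8085 μm/a
zinc: temperature factor f = -0.071·(7.6) = -0.5396
  Pd branch = 0.0129·Pd^0.44·e^(0.046·RH+f) = 0.4215 μm/a
  Cl⁻ term: 0.0175·480.8^0.57·exp(0.008·46+0.085·17.6) = 3.813
  r_corr = 0.4215 + 3.813 = 4.235 μm/a
Ordering by μm/a: zinc (4.23) > copper (0.808)

copper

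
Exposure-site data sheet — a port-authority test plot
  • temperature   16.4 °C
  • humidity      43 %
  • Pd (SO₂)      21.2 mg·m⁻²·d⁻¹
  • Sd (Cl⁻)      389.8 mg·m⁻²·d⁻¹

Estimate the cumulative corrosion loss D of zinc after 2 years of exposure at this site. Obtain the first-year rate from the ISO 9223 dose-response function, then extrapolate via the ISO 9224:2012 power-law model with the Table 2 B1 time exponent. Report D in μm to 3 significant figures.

D(2) = 5.64 μm

zinc: temperature factor f = -0.071·(6.4) = -0.4544
  sulphur-dioxide contribution → 0.2269 μm/a
  chloride contribution → 2.983 μm/a
  ⇒ r_corr(zinc) = 3.21 μm/a
ISO 9224: D(t) = r_corr · t^b with b = 0.813 (zinc, B1)
  D(2) = 3.21 × 2^0.813 = 3.21 × 1.757 = 5.639 μm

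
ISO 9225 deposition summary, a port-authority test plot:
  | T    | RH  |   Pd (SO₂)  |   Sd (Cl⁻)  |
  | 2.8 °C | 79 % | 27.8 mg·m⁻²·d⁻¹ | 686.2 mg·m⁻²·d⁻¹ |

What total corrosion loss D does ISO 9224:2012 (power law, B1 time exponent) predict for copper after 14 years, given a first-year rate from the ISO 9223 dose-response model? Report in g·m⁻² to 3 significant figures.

copper: f(T) = +0.126·(T−10) [T≤10 °C] = -0.9072
  SO₂ term: 0.0053·27.8^0.26·exp(0.059·79-0.9072) = 0.537
  Sd branch = 0.01025·Sd^0.27·e^(0.036·RH+0.049·T) = 1.178 μm/a
  r_corr = 0.537 + 1.178 = 1.715 μm/a
Power-law: D(14) = r_corr · 14^0.667
  D(14) = 1.715 × 14^0.667 = 1.715 × 5.814 = 9.973 μm
  Mass loss = 9.973 μm × 8.96 g/cm³ = 89.36 g·m⁻²

D(14) = 89.4 g·m⁻²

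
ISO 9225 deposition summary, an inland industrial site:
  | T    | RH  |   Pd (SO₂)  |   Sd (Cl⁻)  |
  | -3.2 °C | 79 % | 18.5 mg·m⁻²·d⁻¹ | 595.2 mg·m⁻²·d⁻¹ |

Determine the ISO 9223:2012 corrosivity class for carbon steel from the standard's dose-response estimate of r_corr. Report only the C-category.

carbon steel: T≤10 °C ⇒ hinge +0.150·(-3.2−10) = -1.9800
  sulphur-dioxide contribution → 5.41 μm/a
  chloride contribution → 63.9 μm/a
  total first-year rate 69.31 μm/a
ISO 9223 Table 2 (carbon steel): 50 < 69.3 ≤ 80 μm/a ⇒ C4

C4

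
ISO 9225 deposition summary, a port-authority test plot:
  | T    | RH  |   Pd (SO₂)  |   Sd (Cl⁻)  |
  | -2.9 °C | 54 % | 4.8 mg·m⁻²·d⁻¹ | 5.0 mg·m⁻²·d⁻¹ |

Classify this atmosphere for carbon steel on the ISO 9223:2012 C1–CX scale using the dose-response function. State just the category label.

carbon steel: T≤10 °C ⇒ hinge +0.150·(-2.9−10) = -1.9350
  SO₂ term: 1.77·4.8^0.52·exp(0.02·54-1.9350) = 1.702
  Sd branch = 0.102·Sd^0.62·e^(0.033·RH+0.04·T) = 1.464 μm/a
  sum: 1.702 + 1.464 → r_corr = 3.166 μm/a
Category bounds: 1.3…25 μm/a bracket r_corr ⇒ C2

C2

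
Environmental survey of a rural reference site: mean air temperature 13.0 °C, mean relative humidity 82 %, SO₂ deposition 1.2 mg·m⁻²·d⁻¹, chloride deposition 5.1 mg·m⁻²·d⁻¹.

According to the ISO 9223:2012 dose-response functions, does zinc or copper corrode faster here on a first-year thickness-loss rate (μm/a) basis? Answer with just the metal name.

copper

zinc: T>10 °C ⇒ hinge -0.071·(13.0−10) = -0.2130
  sulphur-dioxide contribution → 0.491 μm/a
  chloride contribution → 0.2577 μm/a
  total first-year rate 0.7487 μm/a
copper: temperature factor f = -0.080·(3.0) = -0.2400
  sulphur-dioxide contribution → 0.5518 μm/a
  chloride contribution → 0.576 μm/a
  ⇒ r_corr(copper) = 1.128 μm/a
Ordering by μm/a: copper (1.13) > zinc (0.749)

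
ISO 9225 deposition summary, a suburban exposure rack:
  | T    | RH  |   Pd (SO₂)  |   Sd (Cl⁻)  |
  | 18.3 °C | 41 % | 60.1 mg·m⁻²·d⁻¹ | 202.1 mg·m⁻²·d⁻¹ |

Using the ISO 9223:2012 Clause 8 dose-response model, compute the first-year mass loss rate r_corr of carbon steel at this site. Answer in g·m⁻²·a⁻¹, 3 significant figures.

carbon steel: T>10 °C ⇒ hinge -0.054·(18.3−10) = -0.4482
  SO₂ term: 1.77·60.1^0.52·exp(0.02·41-0.4482) = 21.6
  Sd branch = 0.102·Sd^0.62·e^(0.033·RH+0.04·T) = 22.06 μm/a
  r_corr = 21.6 + 22.06 = 43.66 μm/a
Convert to mass loss: 43.66 μm/a × 7.85 g/cm³ = 342.7 g·m⁻²·a⁻¹

r_corr = 343 g·m⁻²·a⁻¹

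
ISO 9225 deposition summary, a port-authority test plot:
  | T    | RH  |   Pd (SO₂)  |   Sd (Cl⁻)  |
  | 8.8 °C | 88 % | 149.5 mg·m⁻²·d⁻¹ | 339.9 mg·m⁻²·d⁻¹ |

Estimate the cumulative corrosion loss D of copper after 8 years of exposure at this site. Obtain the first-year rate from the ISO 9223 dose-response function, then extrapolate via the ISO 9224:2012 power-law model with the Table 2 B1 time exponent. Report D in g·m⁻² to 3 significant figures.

D(8) = 173 g·m⁻²

copper: T≤10 °C ⇒ hinge +0.126·(8.8−10) = -0.1512
  Pd branch = 0.0053·Pd^0.26·e^(0.059·RH+f) = 3.012 μm/a
  Cl⁻ term: 0.01025·339.9^0.27·exp(0.036·88+0.049·8.8) = 1.808
  sum: 3.012 + 1.808 → r_corr = 4.821 μm/a
ISO 9224: D(t) = r_corr · t^b with b = 0.667 (copper, B1)
  D(8) = 4.821 × 8^0.667 = 4.821 × 4.003 = 19.3 μm
  Mass loss = 19.3 μm × 8.96 g/cm³ = 172.9 g·m⁻²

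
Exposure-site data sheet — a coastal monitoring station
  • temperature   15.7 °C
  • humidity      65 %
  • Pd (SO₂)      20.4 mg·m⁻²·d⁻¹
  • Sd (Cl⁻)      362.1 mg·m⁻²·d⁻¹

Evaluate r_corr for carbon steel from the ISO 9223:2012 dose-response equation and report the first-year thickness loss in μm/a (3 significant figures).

r_corr = 85.9 μm/a

carbon steel: temperature factor f = -0.054·(5.7) = -0.3078
  sulphur-dioxide contribution → 22.9 μm/a
  chloride contribution → 63 μm/a
  total first-year rate 85.91 μm/a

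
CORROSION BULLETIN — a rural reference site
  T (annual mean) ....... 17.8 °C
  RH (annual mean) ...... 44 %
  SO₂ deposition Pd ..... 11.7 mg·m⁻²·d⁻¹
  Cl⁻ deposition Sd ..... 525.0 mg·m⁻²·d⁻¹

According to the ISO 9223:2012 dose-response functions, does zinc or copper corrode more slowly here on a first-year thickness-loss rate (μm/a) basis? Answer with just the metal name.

zinc: f(T) = -0.071·(T−10) [T>10 °C] = -0.5538
  SO₂ term: 0.0129·11.7^0.44·exp(0.046·44-0.5538) = 0.1656
  Sd branch = 0.0175·Sd^0.57·e^(0.008·RH+0.085·T) = 4.013 μm/a
  sum: 0.1656 + 4.013 → r_corr = 4.179 μm/a
copper: temperature factor f = -0.080·(7.8) = -0.6240
  SO₂ term: 0.0053·11.7^0.26·exp(0.059·44-0.6240) = 0.07218
  Cl⁻ term: 0.01025·525.0^0.27·exp(0.036·44+0.049·17.8) = 0.6485
  sum: 0.07218 + 0.6485 → r_corr = 0.7206 μm/a
Ordering by μm/a: zinc (4.18) > copper (0.721)

copper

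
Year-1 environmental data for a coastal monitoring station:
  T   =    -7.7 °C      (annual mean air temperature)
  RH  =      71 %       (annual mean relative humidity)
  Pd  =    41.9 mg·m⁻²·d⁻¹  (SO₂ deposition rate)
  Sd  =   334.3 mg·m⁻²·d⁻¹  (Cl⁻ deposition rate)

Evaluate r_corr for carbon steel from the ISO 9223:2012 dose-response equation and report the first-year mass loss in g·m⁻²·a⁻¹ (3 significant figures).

r_corr = 253 g·m⁻²·a⁻¹

carbon steel: f(T) = +0.150·(T−10) [T≤10 °C] = -2.6550
  SO₂ term: 1.77·41.9^0.52·exp(0.02·71-2.6550) = 3.591
  Cl⁻ term: 0.102·334.3^0.62·exp(0.033·71+0.04·-7.7) = 28.67
  r_corr = 3.591 + 28.67 = 32.26 μm/a
Convert to mass loss: 32.26 μm/a × 7.85 g/cm³ = 253.2 g·m⁻²·a⁻¹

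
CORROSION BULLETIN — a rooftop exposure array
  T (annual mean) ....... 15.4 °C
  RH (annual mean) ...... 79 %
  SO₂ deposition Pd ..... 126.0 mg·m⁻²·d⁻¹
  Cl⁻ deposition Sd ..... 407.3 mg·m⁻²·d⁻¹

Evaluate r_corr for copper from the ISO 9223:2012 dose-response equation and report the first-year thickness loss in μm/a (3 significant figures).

copper: temperature factor f = -0.080·(5.4) = -0.4320
  sulphur-dioxide contribution → 1.279 μm/a
  chloride contribution → 1.898 μm/a
  ⇒ r_corr(copper) = 3.177 μm/a

r_corr = 3.18 μm/a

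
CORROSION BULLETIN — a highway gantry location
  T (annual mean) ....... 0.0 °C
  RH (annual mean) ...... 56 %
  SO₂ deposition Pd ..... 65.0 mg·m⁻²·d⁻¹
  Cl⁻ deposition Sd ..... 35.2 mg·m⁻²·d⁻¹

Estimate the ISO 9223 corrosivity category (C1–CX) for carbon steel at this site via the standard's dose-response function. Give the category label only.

C2

carbon steel: T≤10 °C ⇒ hinge +0.150·(0.0−10) = -1.5000
  sulphur-dioxide contribution → 10.61 μm/a
  chloride contribution → 5.889 μm/a
  total first-year rate 16.5 μm/a
ISO 9223 Table 2 (carbon steel): 1.3 < 16.5 ≤ 25 μm/a ⇒ C2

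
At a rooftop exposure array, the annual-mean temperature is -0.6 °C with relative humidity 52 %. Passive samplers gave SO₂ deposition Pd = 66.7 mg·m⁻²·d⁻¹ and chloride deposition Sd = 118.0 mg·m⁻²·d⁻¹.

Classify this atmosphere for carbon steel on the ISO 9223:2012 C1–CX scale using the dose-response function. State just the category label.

C2

carbon steel: f(T) = +0.150·(T−10) [T≤10 °C] = -1.5900
  Pd branch = 1.77·Pd^0.52·e^(0.02·RH+f) = 9.071 μm/a
  Sd branch = 0.102·Sd^0.62·e^(0.033·RH+0.04·T) = 10.67 μm/a
  sum: 9.071 + 10.67 → r_corr = 19.74 μm/a
19.7 μm/a falls in (1.3, 25] for carbon steel → category C2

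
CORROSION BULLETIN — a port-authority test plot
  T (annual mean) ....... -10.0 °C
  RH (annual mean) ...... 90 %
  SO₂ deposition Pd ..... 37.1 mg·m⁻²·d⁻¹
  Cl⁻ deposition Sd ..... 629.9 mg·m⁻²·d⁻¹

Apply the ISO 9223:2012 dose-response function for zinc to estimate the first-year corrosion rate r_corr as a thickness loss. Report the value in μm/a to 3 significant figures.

zinc: f(T) = +0.038·(T−10) [T≤10 °C] = -0.7600
  sulphur-dioxide contribution → 1.858 μm/a
  chloride contribution → 0.6056 μm/a
  ⇒ r_corr(zinc) = 2.464 μm/a

r_corr = 2.46 μm/a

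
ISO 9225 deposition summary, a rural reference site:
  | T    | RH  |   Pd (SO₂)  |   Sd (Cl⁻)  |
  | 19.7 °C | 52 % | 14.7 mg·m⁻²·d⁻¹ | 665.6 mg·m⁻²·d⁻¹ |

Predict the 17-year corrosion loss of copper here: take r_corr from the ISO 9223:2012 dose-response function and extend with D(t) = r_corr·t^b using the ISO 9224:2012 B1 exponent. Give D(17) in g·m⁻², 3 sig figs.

copper: temperature factor f = -0.080·(9.7) = -0.7760
  SO₂ term: 0.0053·14.7^0.26·exp(0.059·52-0.7760) = 0.1055
  Cl⁻ term: 0.01025·665.6^0.27·exp(0.036·52+0.049·19.7) = 1.012
  sum: 0.1055 + 1.012 → r_corr = 1.118 μm/a
Power-law: D(17) = r_corr · 17^0.667
  D(17) = 1.118 × 17^0.667 = 1.118 × 6.618 = 7.396 μm
  Mass loss = 7.396 μm × 8.96 g/cm³ = 66.27 g·m⁻²

D(17) = 66.3 g·m⁻²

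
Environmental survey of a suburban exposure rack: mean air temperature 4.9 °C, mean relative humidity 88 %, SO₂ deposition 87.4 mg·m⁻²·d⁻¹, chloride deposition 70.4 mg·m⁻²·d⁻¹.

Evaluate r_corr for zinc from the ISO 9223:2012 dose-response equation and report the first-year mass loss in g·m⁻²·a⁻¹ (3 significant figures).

r_corr = 35.4 g·m⁻²·a⁻¹

zinc: f(T) = +0.038·(T−10) [T≤10 °C] = -0.1938
  Pd branch = 0.0129·Pd^0.44·e^(0.046·RH+f) = 4.352 μm/a
  Sd branch = 0.0175·Sd^0.57·e^(0.008·RH+0.085·T) = 0.6064 μm/a
  r_corr = 4.352 + 0.6064 = 4.959 μm/a
Convert to mass loss: 4.959 μm/a × 7.14 g/cm³ = 35.4 g·m⁻²·a⁻¹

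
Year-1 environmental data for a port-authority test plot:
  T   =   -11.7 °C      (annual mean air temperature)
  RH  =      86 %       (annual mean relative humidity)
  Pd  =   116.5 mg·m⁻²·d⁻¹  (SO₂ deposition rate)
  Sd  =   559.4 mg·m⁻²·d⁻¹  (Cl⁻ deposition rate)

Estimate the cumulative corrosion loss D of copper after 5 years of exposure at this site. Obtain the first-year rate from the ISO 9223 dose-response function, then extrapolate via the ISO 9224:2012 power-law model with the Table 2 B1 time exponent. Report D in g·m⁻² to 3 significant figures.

D(5) = 23.4 g·m⁻²

copper: T≤10 °C ⇒ hinge +0.126·(-11.7−10) = -2.7342
  Pd branch = 0.0053·Pd^0.26·e^(0.059·RH+f) = 0.1895 μm/a
  Cl⁻ term: 0.01025·559.4^0.27·exp(0.036·86+0.049·-11.7) = 0.705
  sum: 0.1895 + 0.705 → r_corr = 0.8946 μm/a
Power-law: D(5) = r_corr · 5^0.667
  D(5) = 0.8946 × 5^0.667 = 0.8946 × 2.926 = 2.617 μm
  Mass loss = 2.617 μm × 8.96 g/cm³ = 23.45 g·m⁻²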